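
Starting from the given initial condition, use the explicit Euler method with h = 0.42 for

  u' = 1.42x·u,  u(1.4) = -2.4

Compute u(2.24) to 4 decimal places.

Euler: u_{n+1} = u_n + h·f(x_n, u_n).
x=1.400000, u=-2.400000: f=-4.771200 → u ← -2.400000 + 0.42·(-4.771200) = -4.403904
x=1.820000, u=-4.403904: f=-11.381449 → u ← -4.403904 + 0.42·(-11.381449) = -9.184113
u(2.24) ≈ -9.1841

-9.1841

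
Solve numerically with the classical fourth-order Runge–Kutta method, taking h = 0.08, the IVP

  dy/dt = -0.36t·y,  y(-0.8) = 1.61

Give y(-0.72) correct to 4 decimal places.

1.6456

RK4: k1 = f(t_n, y_n); k2 = f(t_n + h/2, y_n + (h/2)·k1); k3 = f(t_n + h/2, y_n + (h/2)·k2); k4 = f(t_n + h, y_n + h·k3); y_{n+1} = y_n + (h/6)·(k1 + 2k2 + 2k3 + k4).
t=-0.800000, y=1.610000:
  k1 = f(-0.800000, 1.610000) = 0.463680
  k2 = f(-0.760000, 1.628547) = 0.445571
  k3 = f(-0.760000, 1.627823) = 0.445372
  k4 = f(-0.720000, 1.645630) = 0.426547
  y ← 1.610000 + (0.08/6)·(k1 + 2k2 + 2k3 + k4) = 1.645628
y(-0.72) ≈ 1.6456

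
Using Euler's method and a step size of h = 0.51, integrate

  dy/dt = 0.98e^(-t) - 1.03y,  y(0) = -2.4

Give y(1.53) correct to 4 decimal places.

0.1786

Euler: y_{n+1} = y_n + h·f(t_n, y_n).
t=0.000000, y=-2.400000: f=3.452000 → y ← -2.400000 + 0.51·3.452000 = -0.639480
t=0.510000, y=-0.639480: f=1.247150 → y ← -0.639480 + 0.51·1.247150 = -0.003433
t=1.020000, y=-0.003433: f=0.356920 → y ← -0.003433 + 0.51·0.356920 = 0.178595
y(1.53) ≈ 0.1786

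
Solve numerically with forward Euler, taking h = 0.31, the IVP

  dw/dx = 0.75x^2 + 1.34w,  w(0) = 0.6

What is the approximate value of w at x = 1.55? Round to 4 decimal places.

4.2929

Euler: w_{n+1} = w_n + h·f(x_n, w_n).
x=0.000000, w=0.600000: f=0.804000 → w ← 0.600000 + 0.31·0.804000 = 0.849240
x=0.310000, w=0.849240: f=1.210057 → w ← 0.849240 + 0.31·1.210057 = 1.224358
x=0.620000, w=1.224358: f=1.928939 → w ← 1.224358 + 0.31·1.928939 = 1.822329
x=0.930000, w=1.822329: f=3.090595 → w ← 1.822329 + 0.31·3.090595 = 2.780413
x=1.240000, w=2.780413: f=4.878954 → w ← 2.780413 + 0.31·4.878954 = 4.292889
w(1.55) ≈ 4.2929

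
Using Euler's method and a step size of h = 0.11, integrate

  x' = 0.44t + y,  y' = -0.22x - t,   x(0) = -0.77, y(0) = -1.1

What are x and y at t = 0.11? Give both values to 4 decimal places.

Euler on (x,y): x_{n+1} = x_n + h·x', y_{n+1} = y_n + h·y'.
0.000000: (-0.770000, -1.100000); f=(-1.100000, 0.169400) → (-0.891000, -1.081366)
(x(0.11), y(0.11)) ≈ (-0.8910, -1.0814)

-0.8910, -1.0814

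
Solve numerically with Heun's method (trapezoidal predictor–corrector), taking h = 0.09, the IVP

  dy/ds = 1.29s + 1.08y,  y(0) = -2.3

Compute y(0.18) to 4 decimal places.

-2.7708

Heun: k1 = f(s_n, y_n); k2 = f(s_n + h, y_n + h·k1); y_{n+1} = y_n + (h/2)·(k1 + k2).
s=0.000000, y=-2.300000:
  k1 = f(0.000000, -2.300000) = -2.484000
  k2 = f(0.090000, -2.523560) = -2.609345
  y ← -2.300000 + (0.09/2)·(-2.484000 + (-2.609345)) = -2.529201
s=0.090000, y=-2.529201:
  k1 = f(0.090000, -2.529201) = -2.615437
  k2 = f(0.180000, -2.764590) = -2.753557
  y ← -2.529201 + (0.09/2)·(-2.615437 + (-2.753557)) = -2.770805
y(0.18) ≈ -2.7708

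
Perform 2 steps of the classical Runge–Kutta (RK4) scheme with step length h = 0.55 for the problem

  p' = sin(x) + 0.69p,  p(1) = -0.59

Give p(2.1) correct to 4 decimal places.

0.3000

RK4: k1 = f(x_n, p_n); k2 = f(x_n + h/2, p_n + (h/2)·k1); k3 = f(x_n + h/2, p_n + (h/2)·k2); k4 = f(x_n + h, p_n + h·k3); p_{n+1} = p_n + (h/6)·(k1 + 2k2 + 2k3 + k4).
x=1.000000, p=-0.590000:
  k1 = f(1.000000, -0.590000) = 0.434371
  k2 = f(1.275000, -0.470548) = 0.631892
  k3 = f(1.275000, -0.416230) = 0.669372
  k4 = f(1.550000, -0.221845) = 0.846710
  p ← -0.590000 + (0.55/6)·(k1 + 2k2 + 2k3 + k4) = -0.234002
x=1.550000, p=-0.234002:
  k1 = f(1.550000, -0.234002) = 0.838322
  k2 = f(1.825000, -0.003464) = 0.965474
  k3 = f(1.825000, 0.031503) = 0.989601
  k4 = f(2.100000, 0.310278) = 1.077301
  p ← -0.234002 + (0.55/6)·(k1 + 2k2 + 2k3 + k4) = 0.300027
p(2.1) ≈ 0.3000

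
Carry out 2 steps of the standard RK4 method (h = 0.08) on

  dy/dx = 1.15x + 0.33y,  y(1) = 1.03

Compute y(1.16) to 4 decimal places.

RK4: k1 = f(x_n, y_n); k2 = f(x_n + h/2, y_n + (h/2)·k1); k3 = f(x_n + h/2, y_n + (h/2)·k2); k4 = f(x_n + h, y_n + h·k3); y_{n+1} = y_n + (h/6)·(k1 + 2k2 + 2k3 + k4).
x=1.000000, y=1.030000:
  k1 = f(1.000000, 1.030000) = 1.489900
  k2 = f(1.040000, 1.089596) = 1.555567
  k3 = f(1.040000, 1.092223) = 1.556433
  k4 = f(1.080000, 1.154515) = 1.622990
  y ← 1.030000 + (0.08/6)·(k1 + 2k2 + 2k3 + k4) = 1.154492
x=1.080000, y=1.154492:
  k1 = f(1.080000, 1.154492) = 1.622982
  k2 = f(1.120000, 1.219411) = 1.690406
  k3 = f(1.120000, 1.222108) = 1.691296
  k4 = f(1.160000, 1.289796) = 1.759633
  y ← 1.154492 + (0.08/6)·(k1 + 2k2 + 2k3 + k4) = 1.289772
y(1.16) ≈ 1.2898

1.2898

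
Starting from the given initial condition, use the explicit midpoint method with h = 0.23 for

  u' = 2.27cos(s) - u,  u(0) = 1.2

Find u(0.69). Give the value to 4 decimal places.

1.6263

Midpoint: k1 = f(s_n, u_n); k2 = f(s_n + h/2, u_n + (h/2)·k1); u_{n+1} = u_n + h·k2.
s=0.000000, u=1.200000:
  k1 = f(0.000000, 1.200000) = 1.070000
  k2 = f(0.115000, 1.323050) = 0.931956
  u ← 1.200000 + 0.23·0.931956 = 1.414350
s=0.230000, u=1.414350:
  k1 = f(0.230000, 1.414350) = 0.795873
  k2 = f(0.345000, 1.505875) = 0.630366
  u ← 1.414350 + 0.23·0.630366 = 1.559334
s=0.460000, u=1.559334:
  k1 = f(0.460000, 1.559334) = 0.474705
  k2 = f(0.575000, 1.613925) = 0.291041
  u ← 1.559334 + 0.23·0.291041 = 1.626274
u(0.69) ≈ 1.6263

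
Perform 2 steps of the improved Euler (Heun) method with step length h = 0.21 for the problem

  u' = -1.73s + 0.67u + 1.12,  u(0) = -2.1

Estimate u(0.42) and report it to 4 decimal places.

Heun: k1 = f(s_n, u_n); k2 = f(s_n + h, u_n + h·k1); u_{n+1} = u_n + (h/2)·(k1 + k2).
s=0.000000, u=-2.100000:
  k1 = f(0.000000, -2.100000) = -0.287000
  k2 = f(0.210000, -2.160270) = -0.690681
  u ← -2.100000 + (0.21/2)·(-0.287000 + (-0.690681)) = -2.202656
s=0.210000, u=-2.202656:
  k1 = f(0.210000, -2.202656) = -0.719080
  k2 = f(0.420000, -2.353663) = -1.183554
  u ← -2.202656 + (0.21/2)·(-0.719080 + (-1.183554)) = -2.402433
u(0.42) ≈ -2.4024

-2.4024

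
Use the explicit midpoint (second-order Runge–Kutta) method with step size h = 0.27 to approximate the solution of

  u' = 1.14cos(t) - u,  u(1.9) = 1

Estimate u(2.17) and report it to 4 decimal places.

Midpoint: k1 = f(t_n, u_n); k2 = f(t_n + h/2, u_n + (h/2)·k1); u_{n+1} = u_n + h·k2.
t=1.900000, u=1.000000:
  k1 = f(1.900000, 1.000000) = -1.368550
  k2 = f(2.035000, 0.815246) = -1.325636
  u ← 1.000000 + 0.27·(-1.325636) = 0.642078
u(2.17) ≈ 0.6421

0.6421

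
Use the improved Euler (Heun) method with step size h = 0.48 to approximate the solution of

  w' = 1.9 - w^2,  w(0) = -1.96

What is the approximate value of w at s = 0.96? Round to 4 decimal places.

-34.1239

Heun: k1 = f(s_n, w_n); k2 = f(s_n + h, w_n + h·k1); w_{n+1} = w_n + (h/2)·(k1 + k2).
s=0.000000, w=-1.960000:
  k1 = f(0.000000, -1.960000) = -1.941600
  k2 = f(0.480000, -2.891968) = -6.463479
  w ← -1.960000 + (0.48/2)·(-1.941600 + (-6.463479)) = -3.977219
s=0.480000, w=-3.977219:
  k1 = f(0.480000, -3.977219) = -13.918270
  k2 = f(0.960000, -10.657989) = -111.692725
  w ← -3.977219 + (0.48/2)·(-13.918270 + (-111.692725)) = -34.123858
w(0.96) ≈ -34.1239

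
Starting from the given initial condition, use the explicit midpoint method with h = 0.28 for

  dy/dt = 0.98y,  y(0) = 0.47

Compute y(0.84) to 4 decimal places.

1.0616

Midpoint: k1 = f(t_n, y_n); k2 = f(t_n + h/2, y_n + (h/2)·k1); y_{n+1} = y_n + h·k2.
t=0.000000, y=0.470000:
  k1 = f(0.000000, 0.470000) = 0.460600
  k2 = f(0.140000, 0.534484) = 0.523794
  y ← 0.470000 + 0.28·0.523794 = 0.616662
t=0.280000, y=0.616662:
  k1 = f(0.280000, 0.616662) = 0.604329
  k2 = f(0.420000, 0.701268) = 0.687243
  y ← 0.616662 + 0.28·0.687243 = 0.809090
t=0.560000, y=0.809090:
  k1 = f(0.560000, 0.809090) = 0.792909
  k2 = f(0.700000, 0.920098) = 0.901696
  y ← 0.809090 + 0.28·0.901696 = 1.061565
y(0.84) ≈ 1.0616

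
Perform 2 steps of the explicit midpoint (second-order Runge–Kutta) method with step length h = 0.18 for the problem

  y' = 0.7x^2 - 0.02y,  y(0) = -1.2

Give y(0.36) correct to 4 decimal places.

Midpoint: k1 = f(x_n, y_n); k2 = f(x_n + h/2, y_n + (h/2)·k1); y_{n+1} = y_n + h·k2.
x=0.000000, y=-1.200000:
  k1 = f(0.000000, -1.200000) = 0.024000
  k2 = f(0.090000, -1.197840) = 0.029627
  y ← -1.200000 + 0.18·0.029627 = -1.194667
x=0.180000, y=-1.194667:
  k1 = f(0.180000, -1.194667) = 0.046573
  k2 = f(0.270000, -1.190476) = 0.074840
  y ← -1.194667 + 0.18·0.074840 = -1.181196
y(0.36) ≈ -1.1812

-1.1812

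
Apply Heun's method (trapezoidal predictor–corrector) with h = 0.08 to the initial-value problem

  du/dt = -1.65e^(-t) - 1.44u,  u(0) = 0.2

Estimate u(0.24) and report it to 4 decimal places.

-0.1530

Heun: k1 = f(t_n, u_n); k2 = f(t_n + h, u_n + h·k1); u_{n+1} = u_n + (h/2)·(k1 + k2).
t=0.000000, u=0.200000:
  k1 = f(0.000000, 0.200000) = -1.938000
  k2 = f(0.080000, 0.044960) = -1.587884
  u ← 0.200000 + (0.08/2)·(-1.938000 + (-1.587884)) = 0.058965
t=0.080000, u=0.058965:
  k1 = f(0.080000, 0.058965) = -1.608051
  k2 = f(0.160000, -0.069679) = -1.305699
  u ← 0.058965 + (0.08/2)·(-1.608051 + (-1.305699)) = -0.057585
t=0.160000, u=-0.057585:
  k1 = f(0.160000, -0.057585) = -1.323114
  k2 = f(0.240000, -0.163435) = -1.062590
  u ← -0.057585 + (0.08/2)·(-1.323114 + (-1.062590)) = -0.153014
u(0.24) ≈ -0.1530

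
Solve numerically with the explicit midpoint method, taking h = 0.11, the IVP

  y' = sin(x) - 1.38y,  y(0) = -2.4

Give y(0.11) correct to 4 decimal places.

Midpoint: k1 = f(x_n, y_n); k2 = f(x_n + h/2, y_n + (h/2)·k1); y_{n+1} = y_n + h·k2.
x=0.000000, y=-2.400000:
  k1 = f(0.000000, -2.400000) = 3.312000
  k2 = f(0.055000, -2.217840) = 3.115591
  y ← -2.400000 + 0.11·3.115591 = -2.057285
y(0.11) ≈ -2.0573

-2.0573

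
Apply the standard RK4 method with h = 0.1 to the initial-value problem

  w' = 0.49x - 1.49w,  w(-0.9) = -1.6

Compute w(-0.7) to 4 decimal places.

RK4: k1 = f(x_n, w_n); k2 = f(x_n + h/2, w_n + (h/2)·k1); k3 = f(x_n + h/2, w_n + (h/2)·k2); k4 = f(x_n + h, w_n + h·k3); w_{n+1} = w_n + (h/6)·(k1 + 2k2 + 2k3 + k4).
x=-0.900000, w=-1.600000:
  k1 = f(-0.900000, -1.600000) = 1.943000
  k2 = f(-0.850000, -1.502850) = 1.822747
  k3 = f(-0.850000, -1.508863) = 1.831705
  k4 = f(-0.800000, -1.416829) = 1.719076
  w ← -1.600000 + (0.1/6)·(k1 + 2k2 + 2k3 + k4) = -1.417150
x=-0.800000, w=-1.417150:
  k1 = f(-0.800000, -1.417150) = 1.719554
  k2 = f(-0.750000, -1.331173) = 1.615947
  k3 = f(-0.750000, -1.336353) = 1.623666
  k4 = f(-0.700000, -1.254784) = 1.526628
  w ← -1.417150 + (0.1/6)·(k1 + 2k2 + 2k3 + k4) = -1.255060
w(-0.7) ≈ -1.2551

-1.2551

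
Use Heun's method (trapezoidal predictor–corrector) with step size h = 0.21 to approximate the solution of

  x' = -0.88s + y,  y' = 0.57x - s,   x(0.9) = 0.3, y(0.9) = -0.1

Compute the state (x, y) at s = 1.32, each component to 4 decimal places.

-0.2310, -0.5481

Heun on (x,y): k1 = f(s_n, state_n); k2 = f(s_n + h, state_n + h·k1); state_{n+1} = state_n + (h/2)·(k1 + k2).
0.900000: (0.300000, -0.100000)
  k1 = (-0.892000, -0.729000)
  predictor → (0.112680, -0.253090)
  k2 = (-1.229890, -1.045772)
  → (0.077202, -0.286351)
1.110000: (0.077202, -0.286351)
  k1 = (-1.263151, -1.065995)
  predictor → (-0.188060, -0.510210)
  k2 = (-1.671810, -1.427194)
  → (-0.230969, -0.548136)
(x(1.32), y(1.32)) ≈ (-0.2310, -0.5481)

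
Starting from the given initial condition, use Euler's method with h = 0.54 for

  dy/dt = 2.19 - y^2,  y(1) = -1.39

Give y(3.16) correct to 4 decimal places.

0.9848

Euler: y_{n+1} = y_n + h·f(t_n, y_n).
t=1.000000, y=-1.390000: f=0.257900 → y ← -1.390000 + 0.54·0.257900 = -1.250734
t=1.540000, y=-1.250734: f=0.625664 → y ← -1.250734 + 0.54·0.625664 = -0.912875
t=2.080000, y=-0.912875: f=1.356659 → y ← -0.912875 + 0.54·1.356659 = -0.180279
t=2.620000, y=-0.180279: f=2.157499 → y ← -0.180279 + 0.54·2.157499 = 0.984770
y(3.16) ≈ 0.9848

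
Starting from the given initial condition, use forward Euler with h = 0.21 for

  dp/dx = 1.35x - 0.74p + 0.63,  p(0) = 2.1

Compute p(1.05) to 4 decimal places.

1.8978

Euler: p_{n+1} = p_n + h·f(x_n, p_n).
x=0.000000, p=2.100000: f=-0.924000 → p ← 2.100000 + 0.21·(-0.924000) = 1.905960
x=0.210000, p=1.905960: f=-0.496910 → p ← 1.905960 + 0.21·(-0.496910) = 1.801609
x=0.420000, p=1.801609: f=-0.136191 → p ← 1.801609 + 0.21·(-0.136191) = 1.773009
x=0.630000, p=1.773009: f=0.168473 → p ← 1.773009 + 0.21·0.168473 = 1.808388
x=0.840000, p=1.808388: f=0.425793 → p ← 1.808388 + 0.21·0.425793 = 1.897805
p(1.05) ≈ 1.8978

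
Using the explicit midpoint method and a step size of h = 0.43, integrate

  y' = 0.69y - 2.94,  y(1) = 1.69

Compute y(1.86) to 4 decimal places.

-0.3603

Midpoint: k1 = f(x_n, y_n); k2 = f(x_n + h/2, y_n + (h/2)·k1); y_{n+1} = y_n + h·k2.
x=1.000000, y=1.690000:
  k1 = f(1.000000, 1.690000) = -1.773900
  k2 = f(1.215000, 1.308612) = -2.037058
  y ← 1.690000 + 0.43·(-2.037058) = 0.814065
x=1.430000, y=0.814065:
  k1 = f(1.430000, 0.814065) = -2.378295
  k2 = f(1.645000, 0.302732) = -2.731115
  y ← 0.814065 + 0.43·(-2.731115) = -0.360315
y(1.86) ≈ -0.3603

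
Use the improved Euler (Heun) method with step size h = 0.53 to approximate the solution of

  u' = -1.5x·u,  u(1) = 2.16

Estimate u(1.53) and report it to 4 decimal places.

1.0321

Heun: k1 = f(x_n, u_n); k2 = f(x_n + h, u_n + h·k1); u_{n+1} = u_n + (h/2)·(k1 + k2).
x=1.000000, u=2.160000:
  k1 = f(1.000000, 2.160000) = -3.240000
  k2 = f(1.530000, 0.442800) = -1.016226
  u ← 2.160000 + (0.53/2)·(-3.240000 + (-1.016226)) = 1.032100
u(1.53) ≈ 1.0321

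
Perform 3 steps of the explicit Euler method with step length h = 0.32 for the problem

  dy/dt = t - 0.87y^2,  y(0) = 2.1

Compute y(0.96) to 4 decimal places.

Euler: y_{n+1} = y_n + h·f(t_n, y_n).
t=0.000000, y=2.100000: f=-3.836700 → y ← 2.100000 + 0.32·(-3.836700) = 0.872256
t=0.320000, y=0.872256: f=-0.341923 → y ← 0.872256 + 0.32·(-0.341923) = 0.762841
t=0.640000, y=0.762841: f=0.133724 → y ← 0.762841 + 0.32·0.133724 = 0.805633
y(0.96) ≈ 0.8056

0.8056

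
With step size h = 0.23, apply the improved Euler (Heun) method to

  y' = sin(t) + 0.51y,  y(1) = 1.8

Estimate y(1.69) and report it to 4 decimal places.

Heun: k1 = f(t_n, y_n); k2 = f(t_n + h, y_n + h·k1); y_{n+1} = y_n + (h/2)·(k1 + k2).
t=1.000000, y=1.800000:
  k1 = f(1.000000, 1.800000) = 1.759471
  k2 = f(1.230000, 2.204678) = 2.066875
  y ← 1.800000 + (0.23/2)·(1.759471 + 2.066875) = 2.240030
t=1.230000, y=2.240030:
  k1 = f(1.230000, 2.240030) = 2.084904
  k2 = f(1.460000, 2.719558) = 2.380843
  y ← 2.240030 + (0.23/2)·(2.084904 + 2.380843) = 2.753591
t=1.460000, y=2.753591:
  k1 = f(1.460000, 2.753591) = 2.398200
  k2 = f(1.690000, 3.305177) = 2.678544
  y ← 2.753591 + (0.23/2)·(2.398200 + 2.678544) = 3.337416
y(1.69) ≈ 3.3374

3.3374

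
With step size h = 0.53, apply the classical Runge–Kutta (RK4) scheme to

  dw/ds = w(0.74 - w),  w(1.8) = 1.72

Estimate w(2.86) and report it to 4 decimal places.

RK4: k1 = f(s_n, w_n); k2 = f(s_n + h/2, w_n + (h/2)·k1); k3 = f(s_n + h/2, w_n + (h/2)·k2); k4 = f(s_n + h, w_n + h·k3); w_{n+1} = w_n + (h/6)·(k1 + 2k2 + 2k3 + k4).
s=1.800000, w=1.720000:
  k1 = f(1.800000, 1.720000) = -1.685600
  k2 = f(2.065000, 1.273316) = -0.679080
  k3 = f(2.065000, 1.540044) = -1.232103
  k4 = f(2.330000, 1.066986) = -0.348889
  w ← 1.720000 + (0.53/6)·(k1 + 2k2 + 2k3 + k4) = 1.202645
s=2.330000, w=1.202645:
  k1 = f(2.330000, 1.202645) = -0.556397
  k2 = f(2.595000, 1.055199) = -0.332598
  k3 = f(2.595000, 1.114506) = -0.417389
  k4 = f(2.860000, 0.981428) = -0.236945
  w ← 1.202645 + (0.53/6)·(k1 + 2k2 + 2k3 + k4) = 1.000068
w(2.86) ≈ 1.0001

1.0001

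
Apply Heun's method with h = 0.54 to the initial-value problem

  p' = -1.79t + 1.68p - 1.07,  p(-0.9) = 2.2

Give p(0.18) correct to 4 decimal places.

Heun: k1 = f(t_n, p_n); k2 = f(t_n + h, p_n + h·k1); p_{n+1} = p_n + (h/2)·(k1 + k2).
t=-0.900000, p=2.200000:
  k1 = f(-0.900000, 2.200000) = 4.237000
  k2 = f(-0.360000, 4.487980) = 7.114206
  p ← 2.200000 + (0.54/2)·(4.237000 + 7.114206) = 5.264826
t=-0.360000, p=5.264826:
  k1 = f(-0.360000, 5.264826) = 8.419307
  k2 = f(0.180000, 9.811252) = 15.090703
  p ← 5.264826 + (0.54/2)·(8.419307 + 15.090703) = 11.612528
p(0.18) ≈ 11.6125

11.6125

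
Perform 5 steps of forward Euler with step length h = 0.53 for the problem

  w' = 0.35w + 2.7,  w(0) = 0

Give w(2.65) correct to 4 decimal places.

10.3493

Euler: w_{n+1} = w_n + h·f(s_n, w_n).
s=0.000000, w=0.000000: f=2.700000 → w ← 0.000000 + 0.53·2.700000 = 1.431000
s=0.530000, w=1.431000: f=3.200850 → w ← 1.431000 + 0.53·3.200850 = 3.127451
s=1.060000, w=3.127451: f=3.794608 → w ← 3.127451 + 0.53·3.794608 = 5.138593
s=1.590000, w=5.138593: f=4.498507 → w ← 5.138593 + 0.53·4.498507 = 7.522801
s=2.120000, w=7.522801: f=5.332981 → w ← 7.522801 + 0.53·5.332981 = 10.349281
w(2.65) ≈ 10.3493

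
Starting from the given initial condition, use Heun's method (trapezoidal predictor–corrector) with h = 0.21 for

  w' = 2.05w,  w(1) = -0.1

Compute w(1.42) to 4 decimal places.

Heun: k1 = f(x_n, w_n); k2 = f(x_n + h, w_n + h·k1); w_{n+1} = w_n + (h/2)·(k1 + k2).
x=1.000000, w=-0.100000:
  k1 = f(1.000000, -0.100000) = -0.205000
  k2 = f(1.210000, -0.143050) = -0.293252
  w ← -0.100000 + (0.21/2)·(-0.205000 + (-0.293252)) = -0.152317
x=1.210000, w=-0.152317:
  k1 = f(1.210000, -0.152317) = -0.312249
  k2 = f(1.420000, -0.217889) = -0.446672
  w ← -0.152317 + (0.21/2)·(-0.312249 + (-0.446672)) = -0.232003
w(1.42) ≈ -0.2320

-0.2320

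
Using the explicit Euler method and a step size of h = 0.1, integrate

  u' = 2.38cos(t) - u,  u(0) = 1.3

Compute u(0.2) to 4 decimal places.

1.5040

Euler: u_{n+1} = u_n + h·f(t_n, u_n).
t=0.000000, u=1.300000: f=1.080000 → u ← 1.300000 + 0.1·1.080000 = 1.408000
t=0.100000, u=1.408000: f=0.960110 → u ← 1.408000 + 0.1·0.960110 = 1.504011
u(0.2) ≈ 1.5040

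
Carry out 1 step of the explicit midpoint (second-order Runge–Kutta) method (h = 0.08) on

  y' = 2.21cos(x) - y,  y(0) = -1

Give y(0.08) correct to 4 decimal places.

Midpoint: k1 = f(x_n, y_n); k2 = f(x_n + h/2, y_n + (h/2)·k1); y_{n+1} = y_n + h·k2.
x=0.000000, y=-1.000000:
  k1 = f(0.000000, -1.000000) = 3.210000
  k2 = f(0.040000, -0.871600) = 3.079832
  y ← -1.000000 + 0.08·3.079832 = -0.753613
y(0.08) ≈ -0.7536

-0.7536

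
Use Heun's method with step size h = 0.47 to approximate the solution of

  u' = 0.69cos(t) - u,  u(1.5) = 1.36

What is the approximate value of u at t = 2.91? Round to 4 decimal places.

Heun: k1 = f(t_n, u_n); k2 = f(t_n + h, u_n + h·k1); u_{n+1} = u_n + (h/2)·(k1 + k2).
t=1.500000, u=1.360000:
  k1 = f(1.500000, 1.360000) = -1.311191
  k2 = f(1.970000, 0.743740) = -1.011933
  u ← 1.360000 + (0.47/2)·(-1.311191 + (-1.011933)) = 0.814066
t=1.970000, u=0.814066:
  k1 = f(1.970000, 0.814066) = -1.082258
  k2 = f(2.440000, 0.305404) = -0.832437
  u ← 0.814066 + (0.47/2)·(-1.082258 + (-0.832437)) = 0.364112
t=2.440000, u=0.364112:
  k1 = f(2.440000, 0.364112) = -0.891145
  k2 = f(2.910000, -0.054726) = -0.616853
  u ← 0.364112 + (0.47/2)·(-0.891145 + (-0.616853)) = 0.009733
u(2.91) ≈ 0.0097

0.0097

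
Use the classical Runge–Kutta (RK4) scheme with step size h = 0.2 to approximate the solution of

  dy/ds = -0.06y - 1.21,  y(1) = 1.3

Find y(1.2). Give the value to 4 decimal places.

1.0439

RK4: k1 = f(s_n, y_n); k2 = f(s_n + h/2, y_n + (h/2)·k1); k3 = f(s_n + h/2, y_n + (h/2)·k2); k4 = f(s_n + h, y_n + h·k3); y_{n+1} = y_n + (h/6)·(k1 + 2k2 + 2k3 + k4).
s=1.000000, y=1.300000:
  k1 = f(1.000000, 1.300000) = -1.288000
  k2 = f(1.100000, 1.171200) = -1.280272
  k3 = f(1.100000, 1.171973) = -1.280318
  k4 = f(1.200000, 1.043936) = -1.272636
  y ← 1.300000 + (0.2/6)·(k1 + 2k2 + 2k3 + k4) = 1.043939
y(1.2) ≈ 1.0439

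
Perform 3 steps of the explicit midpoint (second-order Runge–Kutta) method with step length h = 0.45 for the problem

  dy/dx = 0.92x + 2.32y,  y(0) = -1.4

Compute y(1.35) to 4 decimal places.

Midpoint: k1 = f(x_n, y_n); k2 = f(x_n + h/2, y_n + (h/2)·k1); y_{n+1} = y_n + h·k2.
x=0.000000, y=-1.400000:
  k1 = f(0.000000, -1.400000) = -3.248000
  k2 = f(0.225000, -2.130800) = -4.736456
  y ← -1.400000 + 0.45·(-4.736456) = -3.531405
x=0.450000, y=-3.531405:
  k1 = f(0.450000, -3.531405) = -7.778860
  k2 = f(0.675000, -5.281649) = -11.632425
  y ← -3.531405 + 0.45·(-11.632425) = -8.765996
x=0.900000, y=-8.765996:
  k1 = f(0.900000, -8.765996) = -19.509112
  k2 = f(1.125000, -13.155547) = -29.485868
  y ← -8.765996 + 0.45·(-29.485868) = -22.034637
y(1.35) ≈ -22.0346

-22.0346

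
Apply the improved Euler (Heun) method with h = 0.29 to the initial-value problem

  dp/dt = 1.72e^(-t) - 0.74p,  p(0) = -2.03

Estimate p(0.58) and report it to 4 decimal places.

-0.7313

Heun: k1 = f(t_n, p_n); k2 = f(t_n + h, p_n + h·k1); p_{n+1} = p_n + (h/2)·(k1 + k2).
t=0.000000, p=-2.030000:
  k1 = f(0.000000, -2.030000) = 3.222200
  k2 = f(0.290000, -1.095562) = 2.097729
  p ← -2.030000 + (0.29/2)·(3.222200 + 2.097729) = -1.258610
t=0.290000, p=-1.258610:
  k1 = f(0.290000, -1.258610) = 2.218385
  k2 = f(0.580000, -0.615279) = 1.418331
  p ← -1.258610 + (0.29/2)·(2.218385 + 1.418331) = -0.731286
p(0.58) ≈ -0.7313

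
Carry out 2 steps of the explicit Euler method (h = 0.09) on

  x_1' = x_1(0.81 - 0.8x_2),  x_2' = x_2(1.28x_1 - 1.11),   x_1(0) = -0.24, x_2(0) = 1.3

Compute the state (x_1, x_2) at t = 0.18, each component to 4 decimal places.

-0.2330, 0.9902

Euler on (x_1,x_2): x_1_{n+1} = x_1_n + h·x_1', x_2_{n+1} = x_2_n + h·x_2'.
0.000000: (-0.240000, 1.300000); f=(0.055200, -1.842360) → (-0.235032, 1.134188)
0.090000: (-0.235032, 1.134188); f=(0.022880, -1.600158) → (-0.232973, 0.990173)
(x_1(0.18), x_2(0.18)) ≈ (-0.2330, 0.9902)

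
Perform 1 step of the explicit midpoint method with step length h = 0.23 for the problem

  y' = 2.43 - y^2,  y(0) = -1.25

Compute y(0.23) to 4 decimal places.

-0.9954

Midpoint: k1 = f(t_n, y_n); k2 = f(t_n + h/2, y_n + (h/2)·k1); y_{n+1} = y_n + h·k2.
t=0.000000, y=-1.250000:
  k1 = f(0.000000, -1.250000) = 0.867500
  k2 = f(0.115000, -1.150238) = 1.106954
  y ← -1.250000 + 0.23·1.106954 = -0.995401
y(0.23) ≈ -0.9954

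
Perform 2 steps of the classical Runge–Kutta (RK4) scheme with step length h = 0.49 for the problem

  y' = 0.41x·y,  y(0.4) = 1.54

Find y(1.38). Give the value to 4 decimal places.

RK4: k1 = f(x_n, y_n); k2 = f(x_n + h/2, y_n + (h/2)·k1); k3 = f(x_n + h/2, y_n + (h/2)·k2); k4 = f(x_n + h, y_n + h·k3); y_{n+1} = y_n + (h/6)·(k1 + 2k2 + 2k3 + k4).
x=0.400000, y=1.540000:
  k1 = f(0.400000, 1.540000) = 0.252560
  k2 = f(0.645000, 1.601877) = 0.423616
  k3 = f(0.645000, 1.643786) = 0.434699
  k4 = f(0.890000, 1.753003) = 0.639671
  y ← 1.540000 + (0.49/6)·(k1 + 2k2 + 2k3 + k4) = 1.753057
x=0.890000, y=1.753057:
  k1 = f(0.890000, 1.753057) = 0.639691
  k2 = f(1.135000, 1.909781) = 0.888717
  k3 = f(1.135000, 1.970793) = 0.917108
  k4 = f(1.380000, 2.202440) = 1.246141
  y ← 1.753057 + (0.49/6)·(k1 + 2k2 + 2k3 + k4) = 2.202018
y(1.38) ≈ 2.2020

2.2020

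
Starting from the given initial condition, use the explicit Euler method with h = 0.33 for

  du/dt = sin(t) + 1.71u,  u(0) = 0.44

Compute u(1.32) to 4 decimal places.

Euler: u_{n+1} = u_n + h·f(t_n, u_n).
t=0.000000, u=0.440000: f=0.752400 → u ← 0.440000 + 0.33·0.752400 = 0.688292
t=0.330000, u=0.688292: f=1.501022 → u ← 0.688292 + 0.33·1.501022 = 1.183629
t=0.660000, u=1.183629: f=2.637123 → u ← 1.183629 + 0.33·2.637123 = 2.053880
t=0.990000, u=2.053880: f=4.348161 → u ← 2.053880 + 0.33·4.348161 = 3.488773
u(1.32) ≈ 3.4888

3.4888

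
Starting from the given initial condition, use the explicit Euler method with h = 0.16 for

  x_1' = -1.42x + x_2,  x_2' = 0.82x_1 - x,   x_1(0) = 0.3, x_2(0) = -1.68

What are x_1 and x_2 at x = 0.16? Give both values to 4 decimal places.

Euler on (x_1,x_2): x_1_{n+1} = x_1_n + h·x_1', x_2_{n+1} = x_2_n + h·x_2'.
0.000000: (0.300000, -1.680000); f=(-1.680000, 0.246000) → (0.031200, -1.640640)
(x_1(0.16), x_2(0.16)) ≈ (0.0312, -1.6406)

0.0312, -1.6406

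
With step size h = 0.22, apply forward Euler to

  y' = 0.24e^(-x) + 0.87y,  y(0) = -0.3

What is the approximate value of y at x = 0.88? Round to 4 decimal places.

Euler: y_{n+1} = y_n + h·f(x_n, y_n).
x=0.000000, y=-0.300000: f=-0.021000 → y ← -0.300000 + 0.22·(-0.021000) = -0.304620
x=0.220000, y=-0.304620: f=-0.072415 → y ← -0.304620 + 0.22·(-0.072415) = -0.320551
x=0.440000, y=-0.320551: f=-0.124311 → y ← -0.320551 + 0.22·(-0.124311) = -0.347900
x=0.660000, y=-0.347900: f=-0.178628 → y ← -0.347900 + 0.22·(-0.178628) = -0.387198
y(0.88) ≈ -0.3872

-0.3872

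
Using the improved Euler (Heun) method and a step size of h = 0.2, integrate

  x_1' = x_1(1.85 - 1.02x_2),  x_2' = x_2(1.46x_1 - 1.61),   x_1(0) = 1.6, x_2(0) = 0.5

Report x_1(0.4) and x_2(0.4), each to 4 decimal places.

2.5947, 0.8701

Heun on (x_1,x_2): k1 = f(s_n, state_n); k2 = f(s_n + h, state_n + h·k1); state_{n+1} = state_n + (h/2)·(k1 + k2).
0.000000: (1.600000, 0.500000)
  k1 = (2.144000, 0.363000)
  predictor → (2.028800, 0.572600)
  k2 = (2.568355, 0.774183)
  → (2.071236, 0.613718)
0.200000: (2.071236, 0.613718)
  k1 = (2.535208, 0.867800)
  predictor → (2.578277, 0.787278)
  k2 = (2.699395, 1.696021)
  → (2.594696, 0.870100)
(x_1(0.4), x_2(0.4)) ≈ (2.5947, 0.8701)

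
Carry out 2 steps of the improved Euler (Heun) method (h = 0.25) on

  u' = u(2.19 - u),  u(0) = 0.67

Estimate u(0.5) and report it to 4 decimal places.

1.2379

Heun: k1 = f(s_n, u_n); k2 = f(s_n + h, u_n + h·k1); u_{n+1} = u_n + (h/2)·(k1 + k2).
s=0.000000, u=0.670000:
  k1 = f(0.000000, 0.670000) = 1.018400
  k2 = f(0.250000, 0.924600) = 1.169989
  u ← 0.670000 + (0.25/2)·(1.018400 + 1.169989) = 0.943549
s=0.250000, u=0.943549:
  k1 = f(0.250000, 0.943549) = 1.176087
  k2 = f(0.500000, 1.237570) = 1.178699
  u ← 0.943549 + (0.25/2)·(1.176087 + 1.178699) = 1.237897
u(0.5) ≈ 1.2379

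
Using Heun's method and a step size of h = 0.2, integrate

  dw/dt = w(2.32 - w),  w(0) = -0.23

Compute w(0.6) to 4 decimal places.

Heun: k1 = f(t_n, w_n); k2 = f(t_n + h, w_n + h·k1); w_{n+1} = w_n + (h/2)·(k1 + k2).
t=0.000000, w=-0.230000:
  k1 = f(0.000000, -0.230000) = -0.586500
  k2 = f(0.200000, -0.347300) = -0.926353
  w ← -0.230000 + (0.2/2)·(-0.586500 + (-0.926353)) = -0.381285
t=0.200000, w=-0.381285:
  k1 = f(0.200000, -0.381285) = -1.029960
  k2 = f(0.400000, -0.587277) = -1.707378
  w ← -0.381285 + (0.2/2)·(-1.029960 + (-1.707378)) = -0.655019
t=0.400000, w=-0.655019:
  k1 = f(0.400000, -0.655019) = -1.948695
  k2 = f(0.600000, -1.044758) = -3.515359
  w ← -0.655019 + (0.2/2)·(-1.948695 + (-3.515359)) = -1.201425
w(0.6) ≈ -1.2014

-1.2014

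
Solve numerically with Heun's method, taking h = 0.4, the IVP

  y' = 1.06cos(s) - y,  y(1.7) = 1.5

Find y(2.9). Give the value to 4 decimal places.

-0.0523

Heun: k1 = f(s_n, y_n); k2 = f(s_n + h, y_n + h·k1); y_{n+1} = y_n + (h/2)·(k1 + k2).
s=1.700000, y=1.500000:
  k1 = f(1.700000, 1.500000) = -1.636575
  k2 = f(2.100000, 0.845370) = -1.380507
  y ← 1.500000 + (0.4/2)·(-1.636575 + (-1.380507)) = 0.896584
s=2.100000, y=0.896584:
  k1 = f(2.100000, 0.896584) = -1.431720
  k2 = f(2.500000, 0.323895) = -1.173108
  y ← 0.896584 + (0.4/2)·(-1.431720 + (-1.173108)) = 0.375618
s=2.500000, y=0.375618:
  k1 = f(2.500000, 0.375618) = -1.224830
  k2 = f(2.900000, -0.114314) = -0.914902
  y ← 0.375618 + (0.4/2)·(-1.224830 + (-0.914902)) = -0.052328
y(2.9) ≈ -0.0523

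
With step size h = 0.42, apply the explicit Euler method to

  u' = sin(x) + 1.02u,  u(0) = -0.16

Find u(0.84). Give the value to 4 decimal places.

-0.1552

Euler: u_{n+1} = u_n + h·f(x_n, u_n).
x=0.000000, u=-0.160000: f=-0.163200 → u ← -0.160000 + 0.42·(-0.163200) = -0.228544
x=0.420000, u=-0.228544: f=0.174646 → u ← -0.228544 + 0.42·0.174646 = -0.155193
u(0.84) ≈ -0.1552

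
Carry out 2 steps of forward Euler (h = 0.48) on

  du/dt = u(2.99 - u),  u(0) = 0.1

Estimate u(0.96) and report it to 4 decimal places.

Euler: u_{n+1} = u_n + h·f(t_n, u_n).
t=0.000000, u=0.100000: f=0.289000 → u ← 0.100000 + 0.48·0.289000 = 0.238720
t=0.480000, u=0.238720: f=0.656786 → u ← 0.238720 + 0.48·0.656786 = 0.553977
u(0.96) ≈ 0.5540

0.5540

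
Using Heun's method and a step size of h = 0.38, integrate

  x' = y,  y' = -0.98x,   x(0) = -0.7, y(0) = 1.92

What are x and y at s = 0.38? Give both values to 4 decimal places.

Heun on (x,y): k1 = f(s_n, state_n); k2 = f(s_n + h, state_n + h·k1); state_{n+1} = state_n + (h/2)·(k1 + k2).
0.000000: (-0.700000, 1.920000)
  k1 = (1.920000, 0.686000)
  predictor → (0.029600, 2.180680)
  k2 = (2.180680, -0.029008)
  → (0.079129, 2.044828)
(x(0.38), y(0.38)) ≈ (0.0791, 2.0448)

0.0791, 2.0448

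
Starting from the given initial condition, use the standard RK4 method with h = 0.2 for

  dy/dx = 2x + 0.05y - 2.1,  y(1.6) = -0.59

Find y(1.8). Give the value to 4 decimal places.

-0.3347

RK4: k1 = f(x_n, y_n); k2 = f(x_n + h/2, y_n + (h/2)·k1); k3 = f(x_n + h/2, y_n + (h/2)·k2); k4 = f(x_n + h, y_n + h·k3); y_{n+1} = y_n + (h/6)·(k1 + 2k2 + 2k3 + k4).
x=1.600000, y=-0.590000:
  k1 = f(1.600000, -0.590000) = 1.070500
  k2 = f(1.700000, -0.482950) = 1.275853
  k3 = f(1.700000, -0.462415) = 1.276879
  k4 = f(1.800000, -0.334624) = 1.483269
  y ← -0.590000 + (0.2/6)·(k1 + 2k2 + 2k3 + k4) = -0.334692
y(1.8) ≈ -0.3347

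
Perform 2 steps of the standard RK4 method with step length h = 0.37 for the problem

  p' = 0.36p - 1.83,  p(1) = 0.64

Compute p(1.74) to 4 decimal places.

-0.7164

RK4: k1 = f(x_n, p_n); k2 = f(x_n + h/2, p_n + (h/2)·k1); k3 = f(x_n + h/2, p_n + (h/2)·k2); k4 = f(x_n + h, p_n + h·k3); p_{n+1} = p_n + (h/6)·(k1 + 2k2 + 2k3 + k4).
x=1.000000, p=0.640000:
  k1 = f(1.000000, 0.640000) = -1.599600
  k2 = f(1.185000, 0.344074) = -1.706133
  k3 = f(1.185000, 0.324365) = -1.713228
  k4 = f(1.370000, 0.006105) = -1.827802
  p ← 0.640000 + (0.37/6)·(k1 + 2k2 + 2k3 + k4) = 0.006922
x=1.370000, p=0.006922:
  k1 = f(1.370000, 0.006922) = -1.827508
  k2 = f(1.555000, -0.331167) = -1.949220
  k3 = f(1.555000, -0.353683) = -1.957326
  k4 = f(1.740000, -0.717288) = -2.088224
  p ← 0.006922 + (0.37/6)·(k1 + 2k2 + 2k3 + k4) = -0.716355
p(1.74) ≈ -0.7164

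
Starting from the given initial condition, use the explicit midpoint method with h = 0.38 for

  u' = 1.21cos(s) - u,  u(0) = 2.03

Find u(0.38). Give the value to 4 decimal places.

1.7693

Midpoint: k1 = f(s_n, u_n); k2 = f(s_n + h/2, u_n + (h/2)·k1); u_{n+1} = u_n + h·k2.
s=0.000000, u=2.030000:
  k1 = f(0.000000, 2.030000) = -0.820000
  k2 = f(0.190000, 1.874200) = -0.685975
  u ← 2.030000 + 0.38·(-0.685975) = 1.769330
u(0.38) ≈ 1.7693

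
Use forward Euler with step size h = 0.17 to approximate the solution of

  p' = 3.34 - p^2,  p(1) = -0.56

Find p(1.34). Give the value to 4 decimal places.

0.5219

Euler: p_{n+1} = p_n + h·f(x_n, p_n).
x=1.000000, p=-0.560000: f=3.026400 → p ← -0.560000 + 0.17·3.026400 = -0.045512
x=1.170000, p=-0.045512: f=3.337929 → p ← -0.045512 + 0.17·3.337929 = 0.521936
p(1.34) ≈ 0.5219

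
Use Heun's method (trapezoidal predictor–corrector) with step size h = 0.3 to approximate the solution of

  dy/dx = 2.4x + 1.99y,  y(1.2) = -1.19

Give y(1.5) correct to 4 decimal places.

-0.8826

Heun: k1 = f(x_n, y_n); k2 = f(x_n + h, y_n + h·k1); y_{n+1} = y_n + (h/2)·(k1 + k2).
x=1.200000, y=-1.190000:
  k1 = f(1.200000, -1.190000) = 0.511900
  k2 = f(1.500000, -1.036430) = 1.537504
  y ← -1.190000 + (0.3/2)·(0.511900 + 1.537504) = -0.882589
y(1.5) ≈ -0.8826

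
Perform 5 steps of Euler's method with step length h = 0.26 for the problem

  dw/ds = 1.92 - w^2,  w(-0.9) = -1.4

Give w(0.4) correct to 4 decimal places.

-1.6116

Euler: w_{n+1} = w_n + h·f(s_n, w_n).
s=-0.900000, w=-1.400000: f=-0.040000 → w ← -1.400000 + 0.26·(-0.040000) = -1.410400
s=-0.640000, w=-1.410400: f=-0.069228 → w ← -1.410400 + 0.26·(-0.069228) = -1.428399
s=-0.380000, w=-1.428399: f=-0.120325 → w ← -1.428399 + 0.26·(-0.120325) = -1.459684
s=-0.120000, w=-1.459684: f=-0.210677 → w ← -1.459684 + 0.26·(-0.210677) = -1.514460
s=0.140000, w=-1.514460: f=-0.373588 → w ← -1.514460 + 0.26·(-0.373588) = -1.611593
w(0.4) ≈ -1.6116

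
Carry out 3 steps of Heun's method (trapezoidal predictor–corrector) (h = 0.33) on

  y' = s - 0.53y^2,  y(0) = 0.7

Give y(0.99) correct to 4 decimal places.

Heun: k1 = f(s_n, y_n); k2 = f(s_n + h, y_n + h·k1); y_{n+1} = y_n + (h/2)·(k1 + k2).
s=0.000000, y=0.700000:
  k1 = f(0.000000, 0.700000) = -0.259700
  k2 = f(0.330000, 0.614299) = 0.129997
  y ← 0.700000 + (0.33/2)·(-0.259700 + 0.129997) = 0.678599
s=0.330000, y=0.678599:
  k1 = f(0.330000, 0.678599) = 0.085937
  k2 = f(0.660000, 0.706958) = 0.395111
  y ← 0.678599 + (0.33/2)·(0.085937 + 0.395111) = 0.757972
s=0.660000, y=0.757972:
  k1 = f(0.660000, 0.757972) = 0.355504
  k2 = f(0.990000, 0.875288) = 0.583951
  y ← 0.757972 + (0.33/2)·(0.355504 + 0.583951) = 0.912982
y(0.99) ≈ 0.9130

0.9130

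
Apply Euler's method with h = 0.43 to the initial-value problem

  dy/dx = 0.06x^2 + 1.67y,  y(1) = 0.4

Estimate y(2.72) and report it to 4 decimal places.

Euler: y_{n+1} = y_n + h·f(x_n, y_n).
x=1.000000, y=0.400000: f=0.728000 → y ← 0.400000 + 0.43·0.728000 = 0.713040
x=1.430000, y=0.713040: f=1.313471 → y ← 0.713040 + 0.43·1.313471 = 1.277832
x=1.860000, y=1.277832: f=2.341556 → y ← 1.277832 + 0.43·2.341556 = 2.284702
x=2.290000, y=2.284702: f=4.130098 → y ← 2.284702 + 0.43·4.130098 = 4.060644
y(2.72) ≈ 4.0606

4.0606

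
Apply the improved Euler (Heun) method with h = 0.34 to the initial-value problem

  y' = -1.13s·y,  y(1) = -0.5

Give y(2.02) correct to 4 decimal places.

-0.1027

Heun: k1 = f(s_n, y_n); k2 = f(s_n + h, y_n + h·k1); y_{n+1} = y_n + (h/2)·(k1 + k2).
s=1.000000, y=-0.500000:
  k1 = f(1.000000, -0.500000) = 0.565000
  k2 = f(1.340000, -0.307900) = 0.466222
  y ← -0.500000 + (0.34/2)·(0.565000 + 0.466222) = -0.324692
s=1.340000, y=-0.324692:
  k1 = f(1.340000, -0.324692) = 0.491649
  k2 = f(1.680000, -0.157532) = 0.299058
  y ← -0.324692 + (0.34/2)·(0.491649 + 0.299058) = -0.190272
s=1.680000, y=-0.190272:
  k1 = f(1.680000, -0.190272) = 0.361212
  k2 = f(2.020000, -0.067460) = 0.153984
  y ← -0.190272 + (0.34/2)·(0.361212 + 0.153984) = -0.102689
y(2.02) ≈ -0.1027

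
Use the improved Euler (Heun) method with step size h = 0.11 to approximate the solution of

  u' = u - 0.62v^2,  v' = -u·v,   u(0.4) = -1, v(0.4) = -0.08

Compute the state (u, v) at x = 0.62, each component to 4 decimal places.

Heun on (u,v): k1 = f(x_n, state_n); k2 = f(x_n + h, state_n + h·k1); state_{n+1} = state_n + (h/2)·(k1 + k2).
0.400000: (-1.000000, -0.080000)
  k1 = (-1.003968, -0.080000)
  predictor → (-1.110436, -0.088800)
  k2 = (-1.115325, -0.098607)
  → (-1.116561, -0.089823)
0.510000: (-1.116561, -0.089823)
  k1 = (-1.121563, -0.100293)
  predictor → (-1.239933, -0.100856)
  k2 = (-1.246240, -0.125054)
  → (-1.246790, -0.102217)
(u(0.62), v(0.62)) ≈ (-1.2468, -0.1022)

-1.2468, -0.1022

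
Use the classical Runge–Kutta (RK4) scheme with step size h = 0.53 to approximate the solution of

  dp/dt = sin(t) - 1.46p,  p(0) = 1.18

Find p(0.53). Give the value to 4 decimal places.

RK4: k1 = f(t_n, p_n); k2 = f(t_n + h/2, p_n + (h/2)·k1); k3 = f(t_n + h/2, p_n + (h/2)·k2); k4 = f(t_n + h, p_n + h·k3); p_{n+1} = p_n + (h/6)·(k1 + 2k2 + 2k3 + k4).
t=0.000000, p=1.180000:
  k1 = f(0.000000, 1.180000) = -1.722800
  k2 = f(0.265000, 0.723458) = -0.794339
  k3 = f(0.265000, 0.969500) = -1.153561
  k4 = f(0.530000, 0.568613) = -0.324641
  p ← 1.180000 + (0.53/6)·(k1 + 2k2 + 2k3 + k4) = 0.655014
p(0.53) ≈ 0.6550

0.6550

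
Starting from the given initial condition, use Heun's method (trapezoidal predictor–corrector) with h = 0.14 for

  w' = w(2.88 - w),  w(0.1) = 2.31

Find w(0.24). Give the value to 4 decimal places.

2.4695

Heun: k1 = f(x_n, w_n); k2 = f(x_n + h, w_n + h·k1); w_{n+1} = w_n + (h/2)·(k1 + k2).
x=0.100000, w=2.310000:
  k1 = f(0.100000, 2.310000) = 1.316700
  k2 = f(0.240000, 2.494338) = 0.961971
  w ← 2.310000 + (0.14/2)·(1.316700 + 0.961971) = 2.469507
w(0.24) ≈ 2.4695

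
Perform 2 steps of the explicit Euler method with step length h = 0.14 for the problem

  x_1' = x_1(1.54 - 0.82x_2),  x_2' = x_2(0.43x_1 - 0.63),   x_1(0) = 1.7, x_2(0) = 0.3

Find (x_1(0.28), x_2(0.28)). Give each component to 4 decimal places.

Euler on (x_1,x_2): x_1_{n+1} = x_1_n + h·x_1', x_2_{n+1} = x_2_n + h·x_2'.
0.000000: (1.700000, 0.300000); f=(2.199800, 0.030300) → (2.007972, 0.304242)
0.140000: (2.007972, 0.304242); f=(2.591331, 0.071019) → (2.370758, 0.314185)
(x_1(0.28), x_2(0.28)) ≈ (2.3708, 0.3142)

2.3708, 0.3142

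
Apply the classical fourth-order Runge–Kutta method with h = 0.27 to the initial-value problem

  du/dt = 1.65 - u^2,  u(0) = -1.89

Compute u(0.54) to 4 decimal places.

-8.7498

RK4: k1 = f(t_n, u_n); k2 = f(t_n + h/2, u_n + (h/2)·k1); k3 = f(t_n + h/2, u_n + (h/2)·k2); k4 = f(t_n + h, u_n + h·k3); u_{n+1} = u_n + (h/6)·(k1 + 2k2 + 2k3 + k4).
t=0.000000, u=-1.890000:
  k1 = f(0.000000, -1.890000) = -1.922100
  k2 = f(0.135000, -2.149484) = -2.970279
  k3 = f(0.135000, -2.290988) = -3.598625
  k4 = f(0.270000, -2.861629) = -6.538919
  u ← -1.890000 + (0.27/6)·(k1 + 2k2 + 2k3 + k4) = -2.861947
t=0.270000, u=-2.861947:
  k1 = f(0.270000, -2.861947) = -6.540742
  k2 = f(0.405000, -3.744947) = -12.374631
  k3 = f(0.405000, -4.532522) = -18.893759
  k4 = f(0.540000, -7.963262) = -61.763542
  u ← -2.861947 + (0.27/6)·(k1 + 2k2 + 2k3 + k4) = -8.749795
u(0.54) ≈ -8.7498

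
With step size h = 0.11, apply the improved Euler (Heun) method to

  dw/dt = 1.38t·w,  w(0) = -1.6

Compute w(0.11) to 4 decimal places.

-1.6134

Heun: k1 = f(t_n, w_n); k2 = f(t_n + h, w_n + h·k1); w_{n+1} = w_n + (h/2)·(k1 + k2).
t=0.000000, w=-1.600000:
  k1 = f(0.000000, -1.600000) = 0.000000
  k2 = f(0.110000, -1.600000) = -0.242880
  w ← -1.600000 + (0.11/2)·(0.000000 + (-0.242880)) = -1.613358
w(0.11) ≈ -1.6134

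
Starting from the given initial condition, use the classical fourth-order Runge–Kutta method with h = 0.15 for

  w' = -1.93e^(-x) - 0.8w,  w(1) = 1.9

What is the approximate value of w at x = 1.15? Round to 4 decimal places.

RK4: k1 = f(x_n, w_n); k2 = f(x_n + h/2, w_n + (h/2)·k1); k3 = f(x_n + h/2, w_n + (h/2)·k2); k4 = f(x_n + h, w_n + h·k3); w_{n+1} = w_n + (h/6)·(k1 + 2k2 + 2k3 + k4).
x=1.000000, w=1.900000:
  k1 = f(1.000000, 1.900000) = -2.230007
  k2 = f(1.075000, 1.732749) = -2.044904
  k3 = f(1.075000, 1.746632) = -2.056010
  k4 = f(1.150000, 1.591598) = -1.884388
  w ← 1.900000 + (0.15/6)·(k1 + 2k2 + 2k3 + k4) = 1.592094
w(1.15) ≈ 1.5921

1.5921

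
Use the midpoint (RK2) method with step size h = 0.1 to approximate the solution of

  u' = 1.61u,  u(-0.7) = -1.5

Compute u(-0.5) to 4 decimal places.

Midpoint: k1 = f(x_n, u_n); k2 = f(x_n + h/2, u_n + (h/2)·k1); u_{n+1} = u_n + h·k2.
x=-0.700000, u=-1.500000:
  k1 = f(-0.700000, -1.500000) = -2.415000
  k2 = f(-0.650000, -1.620750) = -2.609408
  u ← -1.500000 + 0.1·(-2.609408) = -1.760941
x=-0.600000, u=-1.760941:
  k1 = f(-0.600000, -1.760941) = -2.835115
  k2 = f(-0.550000, -1.902696) = -3.063341
  u ← -1.760941 + 0.1·(-3.063341) = -2.067275
u(-0.5) ≈ -2.0673

-2.0673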